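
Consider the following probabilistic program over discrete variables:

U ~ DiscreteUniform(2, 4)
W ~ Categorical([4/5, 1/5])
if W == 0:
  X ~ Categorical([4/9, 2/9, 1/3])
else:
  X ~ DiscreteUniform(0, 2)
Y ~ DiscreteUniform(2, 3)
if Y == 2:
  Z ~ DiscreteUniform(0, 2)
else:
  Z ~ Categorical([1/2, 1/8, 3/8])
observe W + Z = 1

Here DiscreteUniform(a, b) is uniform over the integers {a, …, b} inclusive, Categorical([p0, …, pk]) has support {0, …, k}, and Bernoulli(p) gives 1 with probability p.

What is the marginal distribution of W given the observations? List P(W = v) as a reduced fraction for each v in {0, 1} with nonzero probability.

Enumerate traces; 36 have nonzero weight after conditioning:
  (U=2, W=0, X=0, Y=2, Z=1) weight 8/405
  (U=2, W=0, X=0, Y=3, Z=1) weight 1/135
  (U=2, W=0, X=1, Y=2, Z=1) weight 4/405
  (U=2, W=0, X=1, Y=3, Z=1) weight 1/270
  (U=2, W=0, X=2, Y=2, Z=1) weight 2/135
  (U=2, W=0, X=2, Y=3, Z=1) weight 1/180
  (U=2, W=1, X=0, Y=2, Z=0) weight 1/270
  (U=2, W=1, X=0, Y=3, Z=0) weight 1/180
  … 28 more
Group by W:
  weight(W=0) = 11/60
  weight(W=1) = 1/12
Total weight = 11/60 + 1/12 = 4/15
P(W=0 | obs) = 11/60 / 4/15 = 11/16
P(W=1 | obs) = 1/12 / 4/15 = 5/16

P(W=0) = 11/16, P(W=1) = 5/16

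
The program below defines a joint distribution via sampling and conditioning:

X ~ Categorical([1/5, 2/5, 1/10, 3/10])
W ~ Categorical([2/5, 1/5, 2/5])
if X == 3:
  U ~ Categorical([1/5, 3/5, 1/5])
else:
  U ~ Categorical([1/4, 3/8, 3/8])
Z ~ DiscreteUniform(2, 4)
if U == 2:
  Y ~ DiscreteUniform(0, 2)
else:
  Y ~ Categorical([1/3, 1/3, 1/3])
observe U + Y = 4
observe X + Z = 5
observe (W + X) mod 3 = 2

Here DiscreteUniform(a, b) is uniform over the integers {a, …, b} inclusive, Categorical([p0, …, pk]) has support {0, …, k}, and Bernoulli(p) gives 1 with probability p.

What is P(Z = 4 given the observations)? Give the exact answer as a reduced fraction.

Enumerate traces; 3 have nonzero weight after conditioning:
  (X=1, W=1, U=2, Z=4, Y=2) weight 1/300
  (X=2, W=0, U=2, Z=3, Y=2) weight 1/600
  (X=3, W=2, U=2, Z=2, Y=2) weight 1/375
Group by Z:
  weight(Z=2) = 1/375
  weight(Z=3) = 1/600
  weight(Z=4) = 1/300
Total weight = 1/375 + 1/600 + 1/300 = 23/3000
P(Z=2 | obs) = 1/375 / 23/3000 = 8/23
P(Z=3 | obs) = 1/600 / 23/3000 = 5/23
P(Z=4 | obs) = 1/300 / 23/3000 = 10/23

P(Z = 4 | obs) = 10/23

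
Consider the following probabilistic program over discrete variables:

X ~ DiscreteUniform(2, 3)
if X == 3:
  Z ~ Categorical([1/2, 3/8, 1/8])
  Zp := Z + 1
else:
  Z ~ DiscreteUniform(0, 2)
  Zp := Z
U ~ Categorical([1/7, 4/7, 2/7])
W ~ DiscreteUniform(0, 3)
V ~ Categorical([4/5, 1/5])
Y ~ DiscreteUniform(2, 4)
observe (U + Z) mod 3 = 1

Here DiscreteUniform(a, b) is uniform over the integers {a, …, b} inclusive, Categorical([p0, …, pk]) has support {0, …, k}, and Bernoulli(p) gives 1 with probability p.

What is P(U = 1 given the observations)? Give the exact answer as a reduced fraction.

Enumerate traces; 144 have nonzero weight after conditioning:
  (X=2, Z=0, U=1, W=0, V=0, Y=2) weight 2/315
  (X=2, Z=0, U=1, W=0, V=0, Y=3) weight 2/315
  (X=2, Z=0, U=1, W=0, V=0, Y=4) weight 2/315
  (X=2, Z=0, U=1, W=0, V=1, Y=2) weight 1/630
  (X=2, Z=0, U=1, W=0, V=1, Y=3) weight 1/630
  (X=2, Z=0, U=1, W=0, V=1, Y=4) weight 1/630
  (X=2, Z=0, U=1, W=1, V=0, Y=2) weight 2/315
  (X=2, Z=0, U=1, W=1, V=0, Y=3) weight 2/315
  (X=2, Z=1, U=0, W=0, V=0, Y=2) weight 1/630
  (X=2, Z=2, U=2, W=0, V=0, Y=2) weight 1/315
  … 134 more
Group by U:
  weight(U=0) = 17/336
  weight(U=1) = 5/21
  weight(U=2) = 11/168
Total weight = 17/336 + 5/21 + 11/168 = 17/48
P(U=0 | obs) = 17/336 / 17/48 = 1/7
P(U=1 | obs) = 5/21 / 17/48 = 80/119
P(U=2 | obs) = 11/168 / 17/48 = 22/119

P(U = 1 | obs) = 80/119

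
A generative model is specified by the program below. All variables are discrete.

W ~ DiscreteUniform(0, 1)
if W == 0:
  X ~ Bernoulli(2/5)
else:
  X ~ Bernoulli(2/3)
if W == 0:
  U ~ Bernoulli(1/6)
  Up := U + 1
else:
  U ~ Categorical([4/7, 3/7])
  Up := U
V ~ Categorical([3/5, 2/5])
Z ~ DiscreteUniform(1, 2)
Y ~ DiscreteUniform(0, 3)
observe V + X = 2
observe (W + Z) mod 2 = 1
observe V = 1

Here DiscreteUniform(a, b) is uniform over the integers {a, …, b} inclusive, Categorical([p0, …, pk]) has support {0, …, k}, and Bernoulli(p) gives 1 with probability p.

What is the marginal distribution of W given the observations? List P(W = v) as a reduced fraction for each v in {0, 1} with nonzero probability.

P(W=0) = 3/8, P(W=1) = 5/8

Enumerate traces; 16 have nonzero weight after conditioning:
  (W=0, X=1, U=0, V=1, Z=1, Y=0) weight 1/120
  (W=0, X=1, U=0, V=1, Z=1, Y=1) weight 1/120
  (W=0, X=1, U=0, V=1, Z=1, Y=2) weight 1/120
  (W=0, X=1, U=0, V=1, Z=1, Y=3) weight 1/120
  (W=0, X=1, U=1, V=1, Z=1, Y=0) weight 1/600
  (W=0, X=1, U=1, V=1, Z=1, Y=1) weight 1/600
  (W=0, X=1, U=1, V=1, Z=1, Y=2) weight 1/600
  (W=0, X=1, U=1, V=1, Z=1, Y=3) weight 1/600
  (W=1, X=1, U=0, V=1, Z=2, Y=0) weight 1/105
  … 7 more
Group by W:
  weight(W=0) = 1/25
  weight(W=1) = 1/15
Total weight = 1/25 + 1/15 = 8/75
P(W=0 | obs) = 1/25 / 8/75 = 3/8
P(W=1 | obs) = 1/15 / 8/75 = 5/8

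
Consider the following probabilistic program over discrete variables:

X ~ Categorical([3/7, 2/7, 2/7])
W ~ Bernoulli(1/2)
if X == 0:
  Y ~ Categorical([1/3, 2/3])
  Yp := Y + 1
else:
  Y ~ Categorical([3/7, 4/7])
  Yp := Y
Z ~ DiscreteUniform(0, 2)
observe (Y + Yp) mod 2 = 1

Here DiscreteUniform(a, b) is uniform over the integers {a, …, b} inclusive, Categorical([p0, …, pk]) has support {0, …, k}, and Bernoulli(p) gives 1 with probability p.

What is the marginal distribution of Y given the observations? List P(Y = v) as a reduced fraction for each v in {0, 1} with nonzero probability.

P(Y=0) = 1/3, P(Y=1) = 2/3

Enumerate traces; 12 have nonzero weight after conditioning:
  (X=0, W=0, Y=0, Z=0) weight 1/42
  (X=0, W=0, Y=0, Z=1) weight 1/42
  (X=0, W=0, Y=0, Z=2) weight 1/42
  (X=0, W=0, Y=1, Z=0) weight 1/21
  (X=0, W=0, Y=1, Z=1) weight 1/21
  (X=0, W=0, Y=1, Z=2) weight 1/21
  (X=0, W=1, Y=0, Z=0) weight 1/42
  (X=0, W=1, Y=0, Z=1) weight 1/42
  … 4 more
Group by Y:
  weight(Y=0) = 1/7
  weight(Y=1) = 2/7
Total weight = 1/7 + 2/7 = 3/7
P(Y=0 | obs) = 1/7 / 3/7 = 1/3
P(Y=1 | obs) = 2/7 / 3/7 = 2/3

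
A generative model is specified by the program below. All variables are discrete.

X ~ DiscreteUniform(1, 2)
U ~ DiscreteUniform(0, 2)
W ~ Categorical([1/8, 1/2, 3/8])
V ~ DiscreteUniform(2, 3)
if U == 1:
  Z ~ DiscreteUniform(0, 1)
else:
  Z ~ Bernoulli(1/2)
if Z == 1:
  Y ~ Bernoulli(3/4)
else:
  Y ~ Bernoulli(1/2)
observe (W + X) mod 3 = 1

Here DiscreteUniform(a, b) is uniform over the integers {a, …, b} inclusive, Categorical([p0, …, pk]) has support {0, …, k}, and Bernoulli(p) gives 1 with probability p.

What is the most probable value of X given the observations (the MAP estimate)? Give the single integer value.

argmax_v P(X = v | obs) = 2

Enumerate traces; 48 have nonzero weight after conditioning:
  (X=1, U=0, W=0, V=2, Z=0, Y=0) weight 1/384
  (X=1, U=0, W=0, V=2, Z=0, Y=1) weight 1/384
  (X=1, U=0, W=0, V=2, Z=1, Y=0) weight 1/768
  (X=1, U=0, W=0, V=2, Z=1, Y=1) weight 1/256
  (X=1, U=0, W=0, V=3, Z=0, Y=0) weight 1/384
  (X=1, U=0, W=0, V=3, Z=0, Y=1) weight 1/384
  (X=1, U=0, W=0, V=3, Z=1, Y=0) weight 1/768
  (X=1, U=0, W=0, V=3, Z=1, Y=1) weight 1/256
  (X=2, U=0, W=2, V=2, Z=0, Y=0) weight 1/128
  … 39 more
Group by X:
  weight(X=1) = 1/16
  weight(X=2) = 3/16
Total weight = 1/16 + 3/16 = 1/4
P(X=1 | obs) = 1/16 / 1/4 = 1/4
P(X=2 | obs) = 3/16 / 1/4 = 3/4
argmax = 2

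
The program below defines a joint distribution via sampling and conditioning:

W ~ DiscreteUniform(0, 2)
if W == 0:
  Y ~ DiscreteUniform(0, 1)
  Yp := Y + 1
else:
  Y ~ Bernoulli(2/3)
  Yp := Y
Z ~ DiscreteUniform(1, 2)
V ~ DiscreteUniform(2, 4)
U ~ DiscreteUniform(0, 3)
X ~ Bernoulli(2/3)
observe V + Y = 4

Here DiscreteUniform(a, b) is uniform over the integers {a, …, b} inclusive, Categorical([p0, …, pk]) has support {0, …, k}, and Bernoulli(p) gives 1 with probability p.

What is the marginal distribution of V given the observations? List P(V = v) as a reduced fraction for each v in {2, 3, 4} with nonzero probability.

Enumerate traces; 96 have nonzero weight after conditioning:
  (W=0, Y=0, Z=1, V=4, U=0, X=0) weight 1/432
  (W=0, Y=0, Z=1, V=4, U=0, X=1) weight 1/216
  (W=0, Y=0, Z=1, V=4, U=1, X=0) weight 1/432
  (W=0, Y=0, Z=1, V=4, U=1, X=1) weight 1/216
  (W=0, Y=0, Z=1, V=4, U=2, X=0) weight 1/432
  (W=0, Y=0, Z=1, V=4, U=2, X=1) weight 1/216
  (W=0, Y=0, Z=1, V=4, U=3, X=0) weight 1/432
  (W=0, Y=0, Z=1, V=4, U=3, X=1) weight 1/216
  (W=0, Y=1, Z=1, V=3, U=0, X=0) weight 1/432
  … 87 more
Group by V:
  weight(V=3) = 11/54
  weight(V=4) = 7/54
Total weight = 11/54 + 7/54 = 1/3
P(V=3 | obs) = 11/54 / 1/3 = 11/18
P(V=4 | obs) = 7/54 / 1/3 = 7/18

P(V=3) = 11/18, P(V=4) = 7/18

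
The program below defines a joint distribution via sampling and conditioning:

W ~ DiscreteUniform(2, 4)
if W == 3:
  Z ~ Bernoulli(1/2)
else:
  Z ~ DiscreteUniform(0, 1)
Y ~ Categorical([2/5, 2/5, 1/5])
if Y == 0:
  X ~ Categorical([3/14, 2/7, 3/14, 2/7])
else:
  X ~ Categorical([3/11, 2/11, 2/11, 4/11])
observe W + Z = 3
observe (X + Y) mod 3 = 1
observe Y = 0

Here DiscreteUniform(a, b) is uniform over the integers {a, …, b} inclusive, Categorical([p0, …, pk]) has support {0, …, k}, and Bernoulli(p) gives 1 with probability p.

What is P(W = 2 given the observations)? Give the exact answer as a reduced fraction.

P(W = 2 | obs) = 1/2

Enumerate traces; 2 have nonzero weight after conditioning:
  (W=2, Z=1, Y=0, X=1) weight 2/105
  (W=3, Z=0, Y=0, X=1) weight 2/105
Group by W:
  weight(W=2) = 2/105
  weight(W=3) = 2/105
Total weight = 2/105 + 2/105 = 4/105
P(W=2 | obs) = 2/105 / 4/105 = 1/2
P(W=3 | obs) = 2/105 / 4/105 = 1/2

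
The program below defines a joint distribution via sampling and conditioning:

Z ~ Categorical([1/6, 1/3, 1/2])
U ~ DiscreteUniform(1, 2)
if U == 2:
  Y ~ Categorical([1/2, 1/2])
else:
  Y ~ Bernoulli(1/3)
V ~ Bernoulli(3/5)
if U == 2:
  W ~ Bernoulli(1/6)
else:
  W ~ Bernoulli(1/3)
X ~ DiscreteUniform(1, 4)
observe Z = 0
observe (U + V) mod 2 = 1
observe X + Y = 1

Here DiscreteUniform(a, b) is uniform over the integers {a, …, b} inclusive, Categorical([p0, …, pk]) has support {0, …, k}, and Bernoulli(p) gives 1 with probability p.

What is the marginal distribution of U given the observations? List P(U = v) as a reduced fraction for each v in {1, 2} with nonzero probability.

Enumerate traces; 4 have nonzero weight after conditioning:
  (Z=0, U=1, Y=0, V=0, W=0, X=1) weight 1/270
  (Z=0, U=1, Y=0, V=0, W=1, X=1) weight 1/540
  (Z=0, U=2, Y=0, V=1, W=0, X=1) weight 1/192
  (Z=0, U=2, Y=0, V=1, W=1, X=1) weight 1/960
Group by U:
  weight(U=1) = 1/180
  weight(U=2) = 1/160
Total weight = 1/180 + 1/160 = 17/1440
P(U=1 | obs) = 1/180 / 17/1440 = 8/17
P(U=2 | obs) = 1/160 / 17/1440 = 9/17

P(U=1) = 8/17, P(U=2) = 9/17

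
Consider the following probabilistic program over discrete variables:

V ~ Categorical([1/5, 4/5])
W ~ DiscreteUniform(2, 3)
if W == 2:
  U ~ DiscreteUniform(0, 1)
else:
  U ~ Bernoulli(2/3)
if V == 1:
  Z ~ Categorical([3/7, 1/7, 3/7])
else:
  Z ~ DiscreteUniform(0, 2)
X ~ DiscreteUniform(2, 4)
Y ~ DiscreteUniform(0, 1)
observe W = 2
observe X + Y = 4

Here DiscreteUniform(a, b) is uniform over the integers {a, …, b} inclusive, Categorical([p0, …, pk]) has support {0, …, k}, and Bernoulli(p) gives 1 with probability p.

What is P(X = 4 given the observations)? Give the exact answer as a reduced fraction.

Enumerate traces; 24 have nonzero weight after conditioning:
  (V=0, W=2, U=0, Z=0, X=3, Y=1) weight 1/360
  (V=0, W=2, U=0, Z=0, X=4, Y=0) weight 1/360
  (V=0, W=2, U=0, Z=1, X=3, Y=1) weight 1/360
  (V=0, W=2, U=0, Z=1, X=4, Y=0) weight 1/360
  (V=0, W=2, U=0, Z=2, X=3, Y=1) weight 1/360
  (V=0, W=2, U=0, Z=2, X=4, Y=0) weight 1/360
  (V=0, W=2, U=1, Z=0, X=3, Y=1) weight 1/360
  (V=0, W=2, U=1, Z=0, X=4, Y=0) weight 1/360
  … 16 more
Group by X:
  weight(X=3) = 1/12
  weight(X=4) = 1/12
Total weight = 1/12 + 1/12 = 1/6
P(X=3 | obs) = 1/12 / 1/6 = 1/2
P(X=4 | obs) = 1/12 / 1/6 = 1/2

P(X = 4 | obs) = 1/2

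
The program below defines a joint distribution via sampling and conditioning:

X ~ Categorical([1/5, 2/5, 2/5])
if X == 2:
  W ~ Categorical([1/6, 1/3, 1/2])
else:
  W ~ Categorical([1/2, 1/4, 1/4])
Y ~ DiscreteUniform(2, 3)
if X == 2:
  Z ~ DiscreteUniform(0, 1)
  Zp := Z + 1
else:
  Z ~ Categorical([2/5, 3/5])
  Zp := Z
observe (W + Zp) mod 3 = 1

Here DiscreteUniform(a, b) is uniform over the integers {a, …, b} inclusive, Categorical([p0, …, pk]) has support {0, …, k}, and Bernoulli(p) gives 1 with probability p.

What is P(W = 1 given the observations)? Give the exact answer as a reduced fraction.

P(W = 1 | obs) = 9/56

Enumerate traces; 12 have nonzero weight after conditioning:
  (X=0, W=0, Y=2, Z=1) weight 3/100
  (X=0, W=0, Y=3, Z=1) weight 3/100
  (X=0, W=1, Y=2, Z=0) weight 1/100
  (X=0, W=1, Y=3, Z=0) weight 1/100
  (X=1, W=0, Y=2, Z=1) weight 3/50
  (X=1, W=0, Y=3, Z=1) weight 3/50
  (X=1, W=1, Y=2, Z=0) weight 1/50
  (X=1, W=1, Y=3, Z=0) weight 1/50
  (X=2, W=2, Y=2, Z=1) weight 1/20
  … 3 more
Group by W:
  weight(W=0) = 16/75
  weight(W=1) = 3/50
  weight(W=2) = 1/10
Total weight = 16/75 + 3/50 + 1/10 = 28/75
P(W=0 | obs) = 16/75 / 28/75 = 4/7
P(W=1 | obs) = 3/50 / 28/75 = 9/56
P(W=2 | obs) = 1/10 / 28/75 = 15/56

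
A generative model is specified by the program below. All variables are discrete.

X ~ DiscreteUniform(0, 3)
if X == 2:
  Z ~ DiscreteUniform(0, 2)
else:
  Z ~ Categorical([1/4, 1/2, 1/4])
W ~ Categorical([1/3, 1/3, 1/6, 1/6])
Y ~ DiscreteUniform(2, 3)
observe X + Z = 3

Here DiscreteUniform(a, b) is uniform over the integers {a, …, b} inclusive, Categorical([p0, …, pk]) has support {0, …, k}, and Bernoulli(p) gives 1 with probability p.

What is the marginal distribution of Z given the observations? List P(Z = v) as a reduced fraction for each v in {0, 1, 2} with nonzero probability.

P(Z=0) = 3/10, P(Z=1) = 2/5, P(Z=2) = 3/10

Enumerate traces; 24 have nonzero weight after conditioning:
  (X=1, Z=2, W=0, Y=2) weight 1/96
  (X=1, Z=2, W=0, Y=3) weight 1/96
  (X=1, Z=2, W=1, Y=2) weight 1/96
  (X=1, Z=2, W=1, Y=3) weight 1/96
  (X=1, Z=2, W=2, Y=2) weight 1/192
  (X=1, Z=2, W=2, Y=3) weight 1/192
  (X=1, Z=2, W=3, Y=2) weight 1/192
  (X=1, Z=2, W=3, Y=3) weight 1/192
  (X=2, Z=1, W=0, Y=2) weight 1/72
  (X=3, Z=0, W=0, Y=2) weight 1/96
  … 14 more
Group by Z:
  weight(Z=0) = 1/16
  weight(Z=1) = 1/12
  weight(Z=2) = 1/16
Total weight = 1/16 + 1/12 + 1/16 = 5/24
P(Z=0 | obs) = 1/16 / 5/24 = 3/10
P(Z=1 | obs) = 1/12 / 5/24 = 2/5
P(Z=2 | obs) = 1/16 / 5/24 = 3/10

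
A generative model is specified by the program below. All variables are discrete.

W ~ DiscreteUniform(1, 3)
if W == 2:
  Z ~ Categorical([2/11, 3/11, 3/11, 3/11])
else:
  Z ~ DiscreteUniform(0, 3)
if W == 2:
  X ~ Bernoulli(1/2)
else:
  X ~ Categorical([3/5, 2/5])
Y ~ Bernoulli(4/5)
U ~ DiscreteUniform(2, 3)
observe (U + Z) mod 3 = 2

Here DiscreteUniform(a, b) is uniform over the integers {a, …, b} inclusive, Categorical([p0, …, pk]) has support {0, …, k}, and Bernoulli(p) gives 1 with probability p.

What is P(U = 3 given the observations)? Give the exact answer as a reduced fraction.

Enumerate traces; 36 have nonzero weight after conditioning:
  (W=1, Z=0, X=0, Y=0, U=2) weight 1/200
  (W=1, Z=0, X=0, Y=1, U=2) weight 1/50
  (W=1, Z=0, X=1, Y=0, U=2) weight 1/300
  (W=1, Z=0, X=1, Y=1, U=2) weight 1/75
  (W=1, Z=2, X=0, Y=0, U=3) weight 1/200
  (W=1, Z=2, X=0, Y=1, U=3) weight 1/50
  (W=1, Z=2, X=1, Y=0, U=3) weight 1/300
  (W=1, Z=2, X=1, Y=1, U=3) weight 1/75
  … 28 more
Group by U:
  weight(U=2) = 8/33
  weight(U=3) = 17/132
Total weight = 8/33 + 17/132 = 49/132
P(U=2 | obs) = 8/33 / 49/132 = 32/49
P(U=3 | obs) = 17/132 / 49/132 = 17/49

P(U = 3 | obs) = 17/49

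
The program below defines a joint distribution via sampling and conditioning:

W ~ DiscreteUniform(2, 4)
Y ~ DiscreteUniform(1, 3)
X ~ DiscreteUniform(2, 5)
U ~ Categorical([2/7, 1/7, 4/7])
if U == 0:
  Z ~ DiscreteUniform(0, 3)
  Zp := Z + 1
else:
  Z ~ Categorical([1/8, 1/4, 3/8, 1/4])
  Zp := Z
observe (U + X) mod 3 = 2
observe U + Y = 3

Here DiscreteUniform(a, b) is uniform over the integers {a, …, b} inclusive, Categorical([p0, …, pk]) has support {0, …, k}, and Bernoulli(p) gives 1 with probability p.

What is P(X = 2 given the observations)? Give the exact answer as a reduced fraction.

Enumerate traces; 48 have nonzero weight after conditioning:
  (W=2, Y=1, X=3, U=2, Z=0) weight 1/504
  (W=2, Y=1, X=3, U=2, Z=1) weight 1/252
  (W=2, Y=1, X=3, U=2, Z=2) weight 1/168
  (W=2, Y=1, X=3, U=2, Z=3) weight 1/252
  (W=2, Y=2, X=4, U=1, Z=0) weight 1/2016
  (W=2, Y=2, X=4, U=1, Z=1) weight 1/1008
  (W=2, Y=2, X=4, U=1, Z=2) weight 1/672
  (W=2, Y=2, X=4, U=1, Z=3) weight 1/1008
  (W=2, Y=3, X=2, U=0, Z=0) weight 1/504
  (W=2, Y=3, X=5, U=0, Z=0) weight 1/504
  … 38 more
Group by X:
  weight(X=2) = 1/42
  weight(X=3) = 1/21
  weight(X=4) = 1/84
  weight(X=5) = 1/42
Total weight = 1/42 + 1/21 + 1/84 + 1/42 = 3/28
P(X=2 | obs) = 1/42 / 3/28 = 2/9
P(X=3 | obs) = 1/21 / 3/28 = 4/9
P(X=4 | obs) = 1/84 / 3/28 = 1/9
P(X=5 | obs) = 1/42 / 3/28 = 2/9

P(X = 2 | obs) = 2/9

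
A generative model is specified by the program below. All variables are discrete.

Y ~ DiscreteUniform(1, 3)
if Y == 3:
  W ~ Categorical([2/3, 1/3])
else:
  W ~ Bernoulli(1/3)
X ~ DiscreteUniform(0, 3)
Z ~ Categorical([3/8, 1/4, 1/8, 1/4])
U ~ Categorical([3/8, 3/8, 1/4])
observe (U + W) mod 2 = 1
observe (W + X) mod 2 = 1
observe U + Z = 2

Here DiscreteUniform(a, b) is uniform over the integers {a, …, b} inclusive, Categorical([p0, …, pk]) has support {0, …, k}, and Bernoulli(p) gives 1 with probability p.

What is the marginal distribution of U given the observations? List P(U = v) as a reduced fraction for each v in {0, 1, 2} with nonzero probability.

Enumerate traces; 18 have nonzero weight after conditioning:
  (Y=1, W=0, X=1, Z=1, U=1) weight 1/192
  (Y=1, W=0, X=3, Z=1, U=1) weight 1/192
  (Y=1, W=1, X=0, Z=0, U=2) weight 1/384
  (Y=1, W=1, X=0, Z=2, U=0) weight 1/768
  (Y=1, W=1, X=2, Z=0, U=2) weight 1/384
  (Y=1, W=1, X=2, Z=2, U=0) weight 1/768
  (Y=2, W=0, X=1, Z=1, U=1) weight 1/192
  (Y=2, W=0, X=3, Z=1, U=1) weight 1/192
  … 10 more
Group by U:
  weight(U=0) = 1/128
  weight(U=1) = 1/32
  weight(U=2) = 1/64
Total weight = 1/128 + 1/32 + 1/64 = 7/128
P(U=0 | obs) = 1/128 / 7/128 = 1/7
P(U=1 | obs) = 1/32 / 7/128 = 4/7
P(U=2 | obs) = 1/64 / 7/128 = 2/7

P(U=0) = 1/7, P(U=1) = 4/7, P(U=2) = 2/7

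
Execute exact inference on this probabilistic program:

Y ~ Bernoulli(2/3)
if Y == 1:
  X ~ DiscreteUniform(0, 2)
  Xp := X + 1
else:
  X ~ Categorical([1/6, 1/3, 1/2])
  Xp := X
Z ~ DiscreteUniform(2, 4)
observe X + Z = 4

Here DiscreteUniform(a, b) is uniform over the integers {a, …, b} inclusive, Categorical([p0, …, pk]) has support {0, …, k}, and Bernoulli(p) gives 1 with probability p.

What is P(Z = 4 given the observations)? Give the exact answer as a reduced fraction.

Enumerate traces; 6 have nonzero weight after conditioning:
  (Y=0, X=0, Z=4) weight 1/54
  (Y=0, X=1, Z=3) weight 1/27
  (Y=0, X=2, Z=2) weight 1/18
  (Y=1, X=0, Z=4) weight 2/27
  (Y=1, X=1, Z=3) weight 2/27
  (Y=1, X=2, Z=2) weight 2/27
Group by Z:
  weight(Z=2) = 7/54
  weight(Z=3) = 1/9
  weight(Z=4) = 5/54
Total weight = 7/54 + 1/9 + 5/54 = 1/3
P(Z=2 | obs) = 7/54 / 1/3 = 7/18
P(Z=3 | obs) = 1/9 / 1/3 = 1/3
P(Z=4 | obs) = 5/54 / 1/3 = 5/18

P(Z = 4 | obs) = 5/18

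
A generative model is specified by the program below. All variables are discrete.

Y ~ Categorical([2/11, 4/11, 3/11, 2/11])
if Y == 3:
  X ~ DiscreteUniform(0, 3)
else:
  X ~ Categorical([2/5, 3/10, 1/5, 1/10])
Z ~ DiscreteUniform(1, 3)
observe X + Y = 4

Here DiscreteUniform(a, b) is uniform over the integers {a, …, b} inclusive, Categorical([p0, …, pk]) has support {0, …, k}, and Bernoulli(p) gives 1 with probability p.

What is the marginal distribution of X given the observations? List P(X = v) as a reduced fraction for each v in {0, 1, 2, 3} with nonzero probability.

P(X=1) = 1/3, P(X=2) = 2/5, P(X=3) = 4/15

Enumerate traces; 9 have nonzero weight after conditioning:
  (Y=1, X=3, Z=1) weight 2/165
  (Y=1, X=3, Z=2) weight 2/165
  (Y=1, X=3, Z=3) weight 2/165
  (Y=2, X=2, Z=1) weight 1/55
  (Y=2, X=2, Z=2) weight 1/55
  (Y=2, X=2, Z=3) weight 1/55
  (Y=3, X=1, Z=1) weight 1/66
  (Y=3, X=1, Z=2) weight 1/66
  … 1 more
Group by X:
  weight(X=1) = 1/22
  weight(X=2) = 3/55
  weight(X=3) = 2/55
Total weight = 1/22 + 3/55 + 2/55 = 3/22
P(X=1 | obs) = 1/22 / 3/22 = 1/3
P(X=2 | obs) = 3/55 / 3/22 = 2/5
P(X=3 | obs) = 2/55 / 3/22 = 4/15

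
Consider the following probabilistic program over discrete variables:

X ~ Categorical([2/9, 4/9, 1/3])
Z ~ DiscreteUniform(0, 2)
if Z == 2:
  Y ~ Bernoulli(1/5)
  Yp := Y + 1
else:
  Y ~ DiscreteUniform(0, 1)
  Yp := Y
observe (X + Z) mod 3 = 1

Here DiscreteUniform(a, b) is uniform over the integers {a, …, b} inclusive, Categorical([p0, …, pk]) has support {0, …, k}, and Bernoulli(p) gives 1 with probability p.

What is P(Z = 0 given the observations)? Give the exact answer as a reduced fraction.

P(Z = 0 | obs) = 4/9

Enumerate traces; 6 have nonzero weight after conditioning:
  (X=0, Z=1, Y=0) weight 1/27
  (X=0, Z=1, Y=1) weight 1/27
  (X=1, Z=0, Y=0) weight 2/27
  (X=1, Z=0, Y=1) weight 2/27
  (X=2, Z=2, Y=0) weight 4/45
  (X=2, Z=2, Y=1) weight 1/45
Group by Z:
  weight(Z=0) = 4/27
  weight(Z=1) = 2/27
  weight(Z=2) = 1/9
Total weight = 4/27 + 2/27 + 1/9 = 1/3
P(Z=0 | obs) = 4/27 / 1/3 = 4/9
P(Z=1 | obs) = 2/27 / 1/3 = 2/9
P(Z=2 | obs) = 1/9 / 1/3 = 1/3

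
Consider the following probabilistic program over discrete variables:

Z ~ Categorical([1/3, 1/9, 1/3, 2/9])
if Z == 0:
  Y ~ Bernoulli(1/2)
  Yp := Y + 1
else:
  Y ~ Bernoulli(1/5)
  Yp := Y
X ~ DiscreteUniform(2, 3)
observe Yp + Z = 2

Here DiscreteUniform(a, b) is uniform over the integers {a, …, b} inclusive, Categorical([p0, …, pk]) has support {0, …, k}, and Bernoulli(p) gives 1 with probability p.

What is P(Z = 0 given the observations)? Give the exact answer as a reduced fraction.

P(Z = 0 | obs) = 15/41

Enumerate traces; 6 have nonzero weight after conditioning:
  (Z=0, Y=1, X=2) weight 1/12
  (Z=0, Y=1, X=3) weight 1/12
  (Z=1, Y=1, X=2) weight 1/90
  (Z=1, Y=1, X=3) weight 1/90
  (Z=2, Y=0, X=2) weight 2/15
  (Z=2, Y=0, X=3) weight 2/15
Group by Z:
  weight(Z=0) = 1/6
  weight(Z=1) = 1/45
  weight(Z=2) = 4/15
Total weight = 1/6 + 1/45 + 4/15 = 41/90
P(Z=0 | obs) = 1/6 / 41/90 = 15/41
P(Z=1 | obs) = 1/45 / 41/90 = 2/41
P(Z=2 | obs) = 4/15 / 41/90 = 24/41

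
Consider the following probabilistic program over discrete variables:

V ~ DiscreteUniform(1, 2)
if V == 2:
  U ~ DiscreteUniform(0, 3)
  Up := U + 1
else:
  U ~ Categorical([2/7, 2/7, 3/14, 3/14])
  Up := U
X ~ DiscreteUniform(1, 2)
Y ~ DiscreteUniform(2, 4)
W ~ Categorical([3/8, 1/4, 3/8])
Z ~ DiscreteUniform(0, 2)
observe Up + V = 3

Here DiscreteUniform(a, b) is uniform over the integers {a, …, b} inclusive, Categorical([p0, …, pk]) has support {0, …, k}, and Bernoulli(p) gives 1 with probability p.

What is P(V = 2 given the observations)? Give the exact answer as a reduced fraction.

P(V = 2 | obs) = 7/13

Enumerate traces; 108 have nonzero weight after conditioning:
  (V=1, U=2, X=1, Y=2, W=0, Z=0) weight 1/448
  (V=1, U=2, X=1, Y=2, W=0, Z=1) weight 1/448
  (V=1, U=2, X=1, Y=2, W=0, Z=2) weight 1/448
  (V=1, U=2, X=1, Y=2, W=1, Z=0) weight 1/672
  (V=1, U=2, X=1, Y=2, W=1, Z=1) weight 1/672
  (V=1, U=2, X=1, Y=2, W=1, Z=2) weight 1/672
  (V=1, U=2, X=1, Y=2, W=2, Z=0) weight 1/448
  (V=1, U=2, X=1, Y=2, W=2, Z=1) weight 1/448
  (V=2, U=0, X=1, Y=2, W=0, Z=0) weight 1/384
  … 99 more
Group by V:
  weight(V=1) = 3/28
  weight(V=2) = 1/8
Total weight = 3/28 + 1/8 = 13/56
P(V=1 | obs) = 3/28 / 13/56 = 6/13
P(V=2 | obs) = 1/8 / 13/56 = 7/13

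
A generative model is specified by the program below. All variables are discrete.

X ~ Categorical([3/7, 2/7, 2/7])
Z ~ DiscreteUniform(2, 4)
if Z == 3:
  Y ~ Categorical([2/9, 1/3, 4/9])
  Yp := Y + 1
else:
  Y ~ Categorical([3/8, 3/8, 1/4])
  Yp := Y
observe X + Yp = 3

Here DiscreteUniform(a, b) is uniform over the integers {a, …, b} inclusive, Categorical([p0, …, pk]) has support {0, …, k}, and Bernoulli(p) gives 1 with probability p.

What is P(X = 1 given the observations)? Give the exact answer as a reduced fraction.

Enumerate traces; 7 have nonzero weight after conditioning:
  (X=0, Z=3, Y=2) weight 4/63
  (X=1, Z=2, Y=2) weight 1/42
  (X=1, Z=3, Y=1) weight 2/63
  (X=1, Z=4, Y=2) weight 1/42
  (X=2, Z=2, Y=1) weight 1/28
  (X=2, Z=3, Y=0) weight 4/189
  (X=2, Z=4, Y=1) weight 1/28
Group by X:
  weight(X=0) = 4/63
  weight(X=1) = 5/63
  weight(X=2) = 5/54
Total weight = 4/63 + 5/63 + 5/54 = 89/378
P(X=0 | obs) = 4/63 / 89/378 = 24/89
P(X=1 | obs) = 5/63 / 89/378 = 30/89
P(X=2 | obs) = 5/54 / 89/378 = 35/89

P(X = 1 | obs) = 30/89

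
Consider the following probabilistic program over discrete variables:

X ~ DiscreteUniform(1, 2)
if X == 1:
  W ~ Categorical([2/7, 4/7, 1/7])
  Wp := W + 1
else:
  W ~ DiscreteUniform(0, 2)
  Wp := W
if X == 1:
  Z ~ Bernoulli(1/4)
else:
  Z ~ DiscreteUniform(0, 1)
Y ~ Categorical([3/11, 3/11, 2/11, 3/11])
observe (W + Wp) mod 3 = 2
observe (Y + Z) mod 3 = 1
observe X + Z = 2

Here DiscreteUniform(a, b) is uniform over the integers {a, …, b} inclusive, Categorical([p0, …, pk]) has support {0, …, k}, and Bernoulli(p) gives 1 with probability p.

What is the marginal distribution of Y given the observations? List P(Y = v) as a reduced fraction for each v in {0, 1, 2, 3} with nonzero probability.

P(Y=0) = 3/20, P(Y=1) = 7/10, P(Y=3) = 3/20

Enumerate traces; 3 have nonzero weight after conditioning:
  (X=1, W=2, Z=1, Y=0) weight 3/616
  (X=1, W=2, Z=1, Y=3) weight 3/616
  (X=2, W=1, Z=0, Y=1) weight 1/44
Group by Y:
  weight(Y=0) = 3/616
  weight(Y=1) = 1/44
  weight(Y=3) = 3/616
Total weight = 3/616 + 1/44 + 3/616 = 5/154
P(Y=0 | obs) = 3/616 / 5/154 = 3/20
P(Y=1 | obs) = 1/44 / 5/154 = 7/10
P(Y=3 | obs) = 3/616 / 5/154 = 3/20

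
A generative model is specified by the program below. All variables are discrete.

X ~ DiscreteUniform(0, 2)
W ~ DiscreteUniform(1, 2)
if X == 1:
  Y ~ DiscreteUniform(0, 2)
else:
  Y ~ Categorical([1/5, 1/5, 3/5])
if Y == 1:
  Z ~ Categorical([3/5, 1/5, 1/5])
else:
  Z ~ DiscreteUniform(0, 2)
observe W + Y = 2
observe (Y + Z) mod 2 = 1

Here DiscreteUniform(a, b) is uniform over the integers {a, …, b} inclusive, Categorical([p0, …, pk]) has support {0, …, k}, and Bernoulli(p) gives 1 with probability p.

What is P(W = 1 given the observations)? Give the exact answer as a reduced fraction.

P(W = 1 | obs) = 12/17

Enumerate traces; 9 have nonzero weight after conditioning:
  (X=0, W=1, Y=1, Z=0) weight 1/50
  (X=0, W=1, Y=1, Z=2) weight 1/150
  (X=0, W=2, Y=0, Z=1) weight 1/90
  (X=1, W=1, Y=1, Z=0) weight 1/30
  (X=1, W=1, Y=1, Z=2) weight 1/90
  (X=1, W=2, Y=0, Z=1) weight 1/54
  (X=2, W=1, Y=1, Z=0) weight 1/50
  (X=2, W=1, Y=1, Z=2) weight 1/150
  … 1 more
Group by W:
  weight(W=1) = 22/225
  weight(W=2) = 11/270
Total weight = 22/225 + 11/270 = 187/1350
P(W=1 | obs) = 22/225 / 187/1350 = 12/17
P(W=2 | obs) = 11/270 / 187/1350 = 5/17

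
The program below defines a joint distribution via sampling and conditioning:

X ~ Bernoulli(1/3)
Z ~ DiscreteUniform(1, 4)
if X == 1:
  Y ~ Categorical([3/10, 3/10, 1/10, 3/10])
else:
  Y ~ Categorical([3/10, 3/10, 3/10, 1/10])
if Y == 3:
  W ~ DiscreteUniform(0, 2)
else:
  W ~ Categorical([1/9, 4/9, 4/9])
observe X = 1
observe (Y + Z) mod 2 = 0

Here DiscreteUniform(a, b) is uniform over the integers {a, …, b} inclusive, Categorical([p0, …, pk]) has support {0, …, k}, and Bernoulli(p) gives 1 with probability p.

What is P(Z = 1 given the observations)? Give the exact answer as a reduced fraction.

P(Z = 1 | obs) = 3/10

Enumerate traces; 24 have nonzero weight after conditioning:
  (X=1, Z=1, Y=1, W=0) weight 1/360
  (X=1, Z=1, Y=1, W=1) weight 1/90
  (X=1, Z=1, Y=1, W=2) weight 1/90
  (X=1, Z=1, Y=3, W=0) weight 1/120
  (X=1, Z=1, Y=3, W=1) weight 1/120
  (X=1, Z=1, Y=3, W=2) weight 1/120
  (X=1, Z=2, Y=0, W=0) weight 1/360
  (X=1, Z=2, Y=0, W=1) weight 1/90
  (X=1, Z=3, Y=1, W=0) weight 1/360
  (X=1, Z=4, Y=0, W=0) weight 1/360
  … 14 more
Group by Z:
  weight(Z=1) = 1/20
  weight(Z=2) = 1/30
  weight(Z=3) = 1/20
  weight(Z=4) = 1/30
Total weight = 1/20 + 1/30 + 1/20 + 1/30 = 1/6
P(Z=1 | obs) = 1/20 / 1/6 = 3/10
P(Z=2 | obs) = 1/30 / 1/6 = 1/5
P(Z=3 | obs) = 1/20 / 1/6 = 3/10
P(Z=4 | obs) = 1/30 / 1/6 = 1/5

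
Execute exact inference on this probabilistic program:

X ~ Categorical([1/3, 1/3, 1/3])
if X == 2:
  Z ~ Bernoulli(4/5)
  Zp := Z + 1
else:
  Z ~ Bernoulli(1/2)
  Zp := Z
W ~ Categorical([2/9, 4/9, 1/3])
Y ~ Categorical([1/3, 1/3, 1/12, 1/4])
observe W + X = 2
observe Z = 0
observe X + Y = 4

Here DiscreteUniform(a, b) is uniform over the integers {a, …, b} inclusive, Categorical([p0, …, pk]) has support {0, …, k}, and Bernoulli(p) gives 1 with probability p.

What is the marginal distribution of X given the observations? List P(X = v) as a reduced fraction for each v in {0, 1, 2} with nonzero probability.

Enumerate traces; 2 have nonzero weight after conditioning:
  (X=1, Z=0, W=1, Y=3) weight 1/54
  (X=2, Z=0, W=0, Y=2) weight 1/810
Group by X:
  weight(X=1) = 1/54
  weight(X=2) = 1/810
Total weight = 1/54 + 1/810 = 8/405
P(X=1 | obs) = 1/54 / 8/405 = 15/16
P(X=2 | obs) = 1/810 / 8/405 = 1/16

P(X=1) = 15/16, P(X=2) = 1/16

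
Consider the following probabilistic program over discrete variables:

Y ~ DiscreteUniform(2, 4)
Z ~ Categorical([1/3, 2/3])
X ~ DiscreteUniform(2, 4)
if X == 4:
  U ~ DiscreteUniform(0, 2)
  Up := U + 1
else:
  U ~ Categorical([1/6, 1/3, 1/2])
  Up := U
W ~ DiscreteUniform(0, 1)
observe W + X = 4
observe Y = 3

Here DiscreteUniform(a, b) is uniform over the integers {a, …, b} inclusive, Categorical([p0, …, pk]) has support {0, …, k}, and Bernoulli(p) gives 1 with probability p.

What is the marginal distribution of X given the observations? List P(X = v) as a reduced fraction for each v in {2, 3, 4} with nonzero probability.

P(X=3) = 1/2, P(X=4) = 1/2

Enumerate traces; 12 have nonzero weight after conditioning:
  (Y=3, Z=0, X=3, U=0, W=1) weight 1/324
  (Y=3, Z=0, X=3, U=1, W=1) weight 1/162
  (Y=3, Z=0, X=3, U=2, W=1) weight 1/108
  (Y=3, Z=0, X=4, U=0, W=0) weight 1/162
  (Y=3, Z=0, X=4, U=1, W=0) weight 1/162
  (Y=3, Z=0, X=4, U=2, W=0) weight 1/162
  (Y=3, Z=1, X=3, U=0, W=1) weight 1/162
  (Y=3, Z=1, X=3, U=1, W=1) weight 1/81
  … 4 more
Group by X:
  weight(X=3) = 1/18
  weight(X=4) = 1/18
Total weight = 1/18 + 1/18 = 1/9
P(X=3 | obs) = 1/18 / 1/9 = 1/2
P(X=4 | obs) = 1/18 / 1/9 = 1/2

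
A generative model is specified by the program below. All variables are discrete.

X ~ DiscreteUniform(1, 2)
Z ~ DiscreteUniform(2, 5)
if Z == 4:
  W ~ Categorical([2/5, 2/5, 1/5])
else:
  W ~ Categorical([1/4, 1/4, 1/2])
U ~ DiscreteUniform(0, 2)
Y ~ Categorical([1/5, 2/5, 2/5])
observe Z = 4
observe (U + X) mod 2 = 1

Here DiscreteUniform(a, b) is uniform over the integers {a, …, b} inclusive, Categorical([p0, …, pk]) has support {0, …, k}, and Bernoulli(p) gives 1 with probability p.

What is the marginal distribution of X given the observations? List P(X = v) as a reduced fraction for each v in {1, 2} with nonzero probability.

Enumerate traces; 27 have nonzero weight after conditioning:
  (X=1, Z=4, W=0, U=0, Y=0) weight 1/300
  (X=1, Z=4, W=0, U=0, Y=1) weight 1/150
  (X=1, Z=4, W=0, U=0, Y=2) weight 1/150
  (X=1, Z=4, W=0, U=2, Y=0) weight 1/300
  (X=1, Z=4, W=0, U=2, Y=1) weight 1/150
  (X=1, Z=4, W=0, U=2, Y=2) weight 1/150
  (X=1, Z=4, W=1, U=0, Y=0) weight 1/300
  (X=1, Z=4, W=1, U=0, Y=1) weight 1/150
  (X=2, Z=4, W=0, U=1, Y=0) weight 1/300
  … 18 more
Group by X:
  weight(X=1) = 1/12
  weight(X=2) = 1/24
Total weight = 1/12 + 1/24 = 1/8
P(X=1 | obs) = 1/12 / 1/8 = 2/3
P(X=2 | obs) = 1/24 / 1/8 = 1/3

P(X=1) = 2/3, P(X=2) = 1/3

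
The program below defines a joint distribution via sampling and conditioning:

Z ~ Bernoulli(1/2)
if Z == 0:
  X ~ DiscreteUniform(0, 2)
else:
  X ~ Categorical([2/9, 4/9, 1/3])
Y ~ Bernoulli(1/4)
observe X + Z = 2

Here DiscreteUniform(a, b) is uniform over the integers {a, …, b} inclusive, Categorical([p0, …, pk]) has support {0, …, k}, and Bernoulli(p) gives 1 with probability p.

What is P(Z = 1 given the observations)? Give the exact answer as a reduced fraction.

P(Z = 1 | obs) = 4/7

Enumerate traces; 4 have nonzero weight after conditioning:
  (Z=0, X=2, Y=0) weight 1/8
  (Z=0, X=2, Y=1) weight 1/24
  (Z=1, X=1, Y=0) weight 1/6
  (Z=1, X=1, Y=1) weight 1/18
Group by Z:
  weight(Z=0) = 1/6
  weight(Z=1) = 2/9
Total weight = 1/6 + 2/9 = 7/18
P(Z=0 | obs) = 1/6 / 7/18 = 3/7
P(Z=1 | obs) = 2/9 / 7/18 = 4/7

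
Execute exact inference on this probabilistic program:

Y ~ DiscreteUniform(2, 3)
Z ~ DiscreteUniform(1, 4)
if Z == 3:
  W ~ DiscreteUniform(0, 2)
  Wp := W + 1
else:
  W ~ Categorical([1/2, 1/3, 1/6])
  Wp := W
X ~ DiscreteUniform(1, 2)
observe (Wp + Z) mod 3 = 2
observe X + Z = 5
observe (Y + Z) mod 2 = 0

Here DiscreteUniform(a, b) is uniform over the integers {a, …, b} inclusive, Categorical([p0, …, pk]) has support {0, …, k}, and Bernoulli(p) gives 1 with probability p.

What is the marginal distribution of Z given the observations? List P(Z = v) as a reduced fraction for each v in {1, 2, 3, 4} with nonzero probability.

Enumerate traces; 2 have nonzero weight after conditioning:
  (Y=2, Z=4, W=1, X=1) weight 1/48
  (Y=3, Z=3, W=1, X=2) weight 1/48
Group by Z:
  weight(Z=3) = 1/48
  weight(Z=4) = 1/48
Total weight = 1/48 + 1/48 = 1/24
P(Z=3 | obs) = 1/48 / 1/24 = 1/2
P(Z=4 | obs) = 1/48 / 1/24 = 1/2

P(Z=3) = 1/2, P(Z=4) = 1/2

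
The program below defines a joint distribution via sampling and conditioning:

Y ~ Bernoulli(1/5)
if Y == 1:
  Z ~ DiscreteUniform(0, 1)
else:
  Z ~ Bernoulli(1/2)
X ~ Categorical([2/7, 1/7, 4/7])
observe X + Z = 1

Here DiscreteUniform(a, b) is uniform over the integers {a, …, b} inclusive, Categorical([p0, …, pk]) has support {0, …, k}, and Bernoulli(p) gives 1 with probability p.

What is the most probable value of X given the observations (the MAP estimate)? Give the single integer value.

argmax_v P(X = v | obs) = 0

Enumerate traces; 4 have nonzero weight after conditioning:
  (Y=0, Z=0, X=1) weight 2/35
  (Y=0, Z=1, X=0) weight 4/35
  (Y=1, Z=0, X=1) weight 1/70
  (Y=1, Z=1, X=0) weight 1/35
Group by X:
  weight(X=0) = 1/7
  weight(X=1) = 1/14
Total weight = 1/7 + 1/14 = 3/14
P(X=0 | obs) = 1/7 / 3/14 = 2/3
P(X=1 | obs) = 1/14 / 3/14 = 1/3
argmax = 0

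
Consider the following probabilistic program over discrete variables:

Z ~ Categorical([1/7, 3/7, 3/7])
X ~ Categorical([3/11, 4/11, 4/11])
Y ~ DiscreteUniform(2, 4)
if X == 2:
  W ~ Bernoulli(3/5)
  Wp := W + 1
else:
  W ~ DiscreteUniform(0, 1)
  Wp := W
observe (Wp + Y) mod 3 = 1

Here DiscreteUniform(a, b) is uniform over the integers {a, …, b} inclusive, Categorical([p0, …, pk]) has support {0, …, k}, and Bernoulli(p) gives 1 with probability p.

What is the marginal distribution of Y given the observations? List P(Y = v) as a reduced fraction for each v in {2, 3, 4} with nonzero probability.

P(Y=2) = 12/55, P(Y=3) = 51/110, P(Y=4) = 7/22

Enumerate traces; 18 have nonzero weight after conditioning:
  (Z=0, X=0, Y=3, W=1) weight 1/154
  (Z=0, X=0, Y=4, W=0) weight 1/154
  (Z=0, X=1, Y=3, W=1) weight 2/231
  (Z=0, X=1, Y=4, W=0) weight 2/231
  (Z=0, X=2, Y=2, W=1) weight 4/385
  (Z=0, X=2, Y=3, W=0) weight 8/1155
  (Z=1, X=0, Y=3, W=1) weight 3/154
  (Z=1, X=0, Y=4, W=0) weight 3/154
  … 10 more
Group by Y:
  weight(Y=2) = 4/55
  weight(Y=3) = 17/110
  weight(Y=4) = 7/66
Total weight = 4/55 + 17/110 + 7/66 = 1/3
P(Y=2 | obs) = 4/55 / 1/3 = 12/55
P(Y=3 | obs) = 17/110 / 1/3 = 51/110
P(Y=4 | obs) = 7/66 / 1/3 = 7/22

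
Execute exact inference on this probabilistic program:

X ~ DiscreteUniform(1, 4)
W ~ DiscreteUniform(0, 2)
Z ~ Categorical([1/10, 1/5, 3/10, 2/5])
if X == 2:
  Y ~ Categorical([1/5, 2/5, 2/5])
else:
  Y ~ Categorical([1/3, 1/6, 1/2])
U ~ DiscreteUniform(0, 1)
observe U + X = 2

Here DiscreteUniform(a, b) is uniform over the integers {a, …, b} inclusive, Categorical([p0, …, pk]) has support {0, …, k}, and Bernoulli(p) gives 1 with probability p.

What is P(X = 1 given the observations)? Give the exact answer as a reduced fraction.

Enumerate traces; 72 have nonzero weight after conditioning:
  (X=1, W=0, Z=0, Y=0, U=1) weight 1/720
  (X=1, W=0, Z=0, Y=1, U=1) weight 1/1440
  (X=1, W=0, Z=0, Y=2, U=1) weight 1/480
  (X=1, W=0, Z=1, Y=0, U=1) weight 1/360
  (X=1, W=0, Z=1, Y=1, U=1) weight 1/720
  (X=1, W=0, Z=1, Y=2, U=1) weight 1/240
  (X=1, W=0, Z=2, Y=0, U=1) weight 1/240
  (X=1, W=0, Z=2, Y=1, U=1) weight 1/480
  (X=2, W=0, Z=0, Y=0, U=0) weight 1/1200
  … 63 more
Group by X:
  weight(X=1) = 1/8
  weight(X=2) = 1/8
Total weight = 1/8 + 1/8 = 1/4
P(X=1 | obs) = 1/8 / 1/4 = 1/2
P(X=2 | obs) = 1/8 / 1/4 = 1/2

P(X = 1 | obs) = 1/2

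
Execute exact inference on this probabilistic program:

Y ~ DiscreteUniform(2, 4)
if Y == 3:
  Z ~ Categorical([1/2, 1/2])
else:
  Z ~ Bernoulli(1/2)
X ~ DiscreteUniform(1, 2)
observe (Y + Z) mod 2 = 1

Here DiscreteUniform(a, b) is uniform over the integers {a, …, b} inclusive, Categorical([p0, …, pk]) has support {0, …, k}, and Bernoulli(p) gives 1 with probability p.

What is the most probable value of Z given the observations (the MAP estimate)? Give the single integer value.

Enumerate traces; 6 have nonzero weight after conditioning:
  (Y=2, Z=1, X=1) weight 1/12
  (Y=2, Z=1, X=2) weight 1/12
  (Y=3, Z=0, X=1) weight 1/12
  (Y=3, Z=0, X=2) weight 1/12
  (Y=4, Z=1, X=1) weight 1/12
  (Y=4, Z=1, X=2) weight 1/12
Group by Z:
  weight(Z=0) = 1/6
  weight(Z=1) = 1/3
Total weight = 1/6 + 1/3 = 1/2
P(Z=0 | obs) = 1/6 / 1/2 = 1/3
P(Z=1 | obs) = 1/3 / 1/2 = 2/3
argmax = 1

argmax_v P(Z = v | obs) = 1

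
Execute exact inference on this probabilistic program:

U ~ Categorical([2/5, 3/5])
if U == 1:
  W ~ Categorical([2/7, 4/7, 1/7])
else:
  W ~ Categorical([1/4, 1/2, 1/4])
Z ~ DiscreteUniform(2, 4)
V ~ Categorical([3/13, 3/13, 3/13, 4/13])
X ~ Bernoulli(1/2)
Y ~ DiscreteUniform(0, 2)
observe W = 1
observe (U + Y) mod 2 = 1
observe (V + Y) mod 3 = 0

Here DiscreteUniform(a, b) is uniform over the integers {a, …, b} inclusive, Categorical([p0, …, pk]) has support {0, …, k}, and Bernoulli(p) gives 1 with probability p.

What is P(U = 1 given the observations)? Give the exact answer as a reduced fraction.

Enumerate traces; 24 have nonzero weight after conditioning:
  (U=0, W=1, Z=2, V=2, X=0, Y=1) weight 1/390
  (U=0, W=1, Z=2, V=2, X=1, Y=1) weight 1/390
  (U=0, W=1, Z=3, V=2, X=0, Y=1) weight 1/390
  (U=0, W=1, Z=3, V=2, X=1, Y=1) weight 1/390
  (U=0, W=1, Z=4, V=2, X=0, Y=1) weight 1/390
  (U=0, W=1, Z=4, V=2, X=1, Y=1) weight 1/390
  (U=1, W=1, Z=2, V=0, X=0, Y=0) weight 2/455
  (U=1, W=1, Z=2, V=0, X=1, Y=0) weight 2/455
  … 16 more
Group by U:
  weight(U=0) = 1/65
  weight(U=1) = 8/91
Total weight = 1/65 + 8/91 = 47/455
P(U=0 | obs) = 1/65 / 47/455 = 7/47
P(U=1 | obs) = 8/91 / 47/455 = 40/47

P(U = 1 | obs) = 40/47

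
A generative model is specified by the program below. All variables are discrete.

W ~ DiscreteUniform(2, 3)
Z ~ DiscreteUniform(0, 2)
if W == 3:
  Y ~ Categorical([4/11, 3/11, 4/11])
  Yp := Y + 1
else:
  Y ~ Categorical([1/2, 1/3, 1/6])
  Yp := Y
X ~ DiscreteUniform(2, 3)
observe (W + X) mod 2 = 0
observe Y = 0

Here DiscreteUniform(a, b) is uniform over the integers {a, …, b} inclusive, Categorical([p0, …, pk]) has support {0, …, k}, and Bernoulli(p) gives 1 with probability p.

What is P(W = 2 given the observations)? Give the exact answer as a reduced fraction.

Enumerate traces; 6 have nonzero weight after conditioning:
  (W=2, Z=0, Y=0, X=2) weight 1/24
  (W=2, Z=1, Y=0, X=2) weight 1/24
  (W=2, Z=2, Y=0, X=2) weight 1/24
  (W=3, Z=0, Y=0, X=3) weight 1/33
  (W=3, Z=1, Y=0, X=3) weight 1/33
  (W=3, Z=2, Y=0, X=3) weight 1/33
Group by W:
  weight(W=2) = 1/8
  weight(W=3) = 1/11
Total weight = 1/8 + 1/11 = 19/88
P(W=2 | obs) = 1/8 / 19/88 = 11/19
P(W=3 | obs) = 1/11 / 19/88 = 8/19

P(W = 2 | obs) = 11/19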